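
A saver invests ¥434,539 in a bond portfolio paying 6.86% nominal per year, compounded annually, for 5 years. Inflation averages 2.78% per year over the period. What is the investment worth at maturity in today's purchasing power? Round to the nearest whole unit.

Nominal value at maturity: ¥434,539 × (1 + 6.86%)^5 ≈ ¥605,487.
Price-level factor over 5 years: (1 + 2.78%)^5 ≈ 1.1469462525.
The maturity value deflated by that factor is the answer in today's purchasing power.

¥527,912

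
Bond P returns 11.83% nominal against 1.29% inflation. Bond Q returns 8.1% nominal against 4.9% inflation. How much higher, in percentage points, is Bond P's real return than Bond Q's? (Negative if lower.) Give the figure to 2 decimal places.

Bond P real return: 1.1183/1.0129 − 1 = 10.406%.
Bond Q real return: 1.081/1.049 − 1 = 3.051%.
Difference: 10.406 − 3.051 = 7.355 pp.

7.36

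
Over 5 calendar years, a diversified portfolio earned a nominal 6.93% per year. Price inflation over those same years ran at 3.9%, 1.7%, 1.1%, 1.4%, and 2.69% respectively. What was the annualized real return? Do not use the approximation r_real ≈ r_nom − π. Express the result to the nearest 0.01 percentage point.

4.68%

Cumulative inflation factor: 1.039 × 1.017 × 1.011 × 1.014 × 1.0269 ≈ 1.11238.
Nominal growth factor: 1.39797. Real growth factor = 1.39797 / 1.11238 ≈ 1.25674.
Annualized: 1.25674^(1/5) − 1 ≈ 0.04676.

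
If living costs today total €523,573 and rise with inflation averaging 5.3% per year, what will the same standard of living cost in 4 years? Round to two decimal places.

€643,710.70

Cumulative price-level factor: (1+5.3%)^4 ≈ 1.2294573985.
The nominal amount required is €523,573 scaled up by that factor.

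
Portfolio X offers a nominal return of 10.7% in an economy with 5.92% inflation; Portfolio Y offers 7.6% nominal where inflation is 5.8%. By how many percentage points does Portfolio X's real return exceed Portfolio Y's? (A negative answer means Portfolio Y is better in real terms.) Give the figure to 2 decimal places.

Portfolio X real return: 1.107/1.0592 − 1 = 4.513%.
Portfolio Y real return: 1.076/1.058 − 1 = 1.701%.
Difference: 4.513 − 1.701 = 2.812 pp.

2.81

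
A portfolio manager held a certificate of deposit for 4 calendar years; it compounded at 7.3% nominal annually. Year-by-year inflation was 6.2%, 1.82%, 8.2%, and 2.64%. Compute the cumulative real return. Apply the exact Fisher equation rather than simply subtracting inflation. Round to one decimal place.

10.4%

Cumulative inflation factor: 1.062 × 1.0182 × 1.082 × 1.0264 ≈ 1.20089.
Nominal growth factor: 1.32556. Real growth factor = 1.32556 / 1.20089 ≈ 1.10382.
Total real return ≈ 10.3818%.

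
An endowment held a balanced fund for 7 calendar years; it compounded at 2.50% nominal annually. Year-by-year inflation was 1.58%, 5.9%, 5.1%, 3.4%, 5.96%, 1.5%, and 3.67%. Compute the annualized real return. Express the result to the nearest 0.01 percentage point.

Cumulative inflation factor: 1.0158 × 1.059 × 1.051 × 1.034 × 1.0596 × 1.015 × 1.0367 ≈ 1.30343.
Nominal growth factor: 1.18869. Real growth factor = 1.18869 / 1.30343 ≈ 0.91197.
Annualized: 0.91197^(1/7) − 1 ≈ -0.01308.

-1.31%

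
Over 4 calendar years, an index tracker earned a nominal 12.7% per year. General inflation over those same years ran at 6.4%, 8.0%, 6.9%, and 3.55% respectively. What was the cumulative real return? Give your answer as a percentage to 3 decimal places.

Cumulative inflation factor: 1.064 × 1.080 × 1.069 × 1.0355 ≈ 1.27202.
Nominal growth factor: 1.61323. Real growth factor = 1.61323 / 1.27202 ≈ 1.26824.
Total real return ≈ 26.8243%.

26.824%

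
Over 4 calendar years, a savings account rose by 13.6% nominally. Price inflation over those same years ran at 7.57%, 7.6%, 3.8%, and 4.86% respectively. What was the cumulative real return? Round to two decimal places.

-9.83%

Cumulative inflation factor: 1.0757 × 1.076 × 1.038 × 1.0486 ≈ 1.25983.
Nominal growth factor: 1.13600. Real growth factor = 1.13600 / 1.25983 ≈ 0.90171.
Total real return ≈ -9.8288%.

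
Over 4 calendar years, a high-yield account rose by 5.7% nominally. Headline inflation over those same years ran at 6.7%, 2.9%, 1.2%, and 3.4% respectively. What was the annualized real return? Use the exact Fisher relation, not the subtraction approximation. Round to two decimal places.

Cumulative inflation factor: 1.067 × 1.029 × 1.012 × 1.034 ≈ 1.14890.
Nominal growth factor: 1.05700. Real growth factor = 1.05700 / 1.14890 ≈ 0.92001.
Annualized: 0.92001^(1/4) − 1 ≈ -0.02063.

-2.06%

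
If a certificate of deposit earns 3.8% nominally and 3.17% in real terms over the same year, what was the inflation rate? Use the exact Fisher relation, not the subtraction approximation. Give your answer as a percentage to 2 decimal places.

From (1+r_nom) = (1+r_real)(1+π), we get 1+π = (1 + 3.8%)/(1 + 3.17%) = 1.038/1.0317 ≈ 1.00611.
So π ≈ 0.6106%.

0.61%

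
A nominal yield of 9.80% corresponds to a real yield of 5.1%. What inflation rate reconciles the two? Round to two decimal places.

4.47%

From (1+r_nom) = (1+r_real)(1+π), we get 1+π = (1 + 9.80%)/(1 + 5.1%) = 1.0980/1.051 ≈ 1.04472.
So π ≈ 4.4719%.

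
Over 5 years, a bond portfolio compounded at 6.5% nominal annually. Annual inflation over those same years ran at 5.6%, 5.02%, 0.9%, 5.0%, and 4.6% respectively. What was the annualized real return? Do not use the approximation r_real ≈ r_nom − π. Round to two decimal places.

2.20%

Cumulative inflation factor: 1.056 × 1.0502 × 1.009 × 1.050 × 1.046 ≈ 1.22899.
Nominal growth factor: 1.37009. Real growth factor = 1.37009 / 1.22899 ≈ 1.11481.
Annualized: 1.11481^(1/5) − 1 ≈ 0.02197.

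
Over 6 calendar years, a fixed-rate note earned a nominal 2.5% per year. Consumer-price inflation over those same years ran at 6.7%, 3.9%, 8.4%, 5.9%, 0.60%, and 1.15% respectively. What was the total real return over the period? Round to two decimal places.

Cumulative inflation factor: 1.067 × 1.039 × 1.084 × 1.059 × 1.0060 × 1.0115 ≈ 1.29500.
Nominal growth factor: 1.15969. Real growth factor = 1.15969 / 1.29500 ≈ 0.89552.
Total real return ≈ -10.4482%.

-10.45%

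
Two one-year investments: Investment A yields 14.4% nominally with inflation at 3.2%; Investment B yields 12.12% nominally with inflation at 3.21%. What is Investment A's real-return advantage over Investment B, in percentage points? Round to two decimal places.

2.22

Investment A real return: 1.144/1.032 − 1 = 10.853%.
Investment B real return: 1.1212/1.0321 − 1 = 8.633%.
Difference: 10.853 − 8.633 = 2.220 pp.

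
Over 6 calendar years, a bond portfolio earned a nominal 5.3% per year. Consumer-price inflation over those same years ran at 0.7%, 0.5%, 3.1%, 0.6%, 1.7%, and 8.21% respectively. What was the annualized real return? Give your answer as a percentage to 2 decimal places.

Cumulative inflation factor: 1.007 × 1.005 × 1.031 × 1.006 × 1.017 × 1.0821 ≈ 1.15516.
Nominal growth factor: 1.36323. Real growth factor = 1.36323 / 1.15516 ≈ 1.18013.
Annualized: 1.18013^(1/6) − 1 ≈ 0.02799.

2.80%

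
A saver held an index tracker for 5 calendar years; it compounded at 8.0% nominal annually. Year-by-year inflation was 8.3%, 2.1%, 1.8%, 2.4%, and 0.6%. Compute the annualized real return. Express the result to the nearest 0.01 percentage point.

4.85%

Cumulative inflation factor: 1.083 × 1.021 × 1.018 × 1.024 × 1.006 ≈ 1.15958.
Nominal growth factor: 1.46933. Real growth factor = 1.46933 / 1.15958 ≈ 1.26712.
Annualized: 1.26712^(1/5) − 1 ≈ 0.04849.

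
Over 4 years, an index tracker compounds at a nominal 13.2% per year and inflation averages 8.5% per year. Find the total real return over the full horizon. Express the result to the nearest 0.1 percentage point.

The annual real rate is (1+13.2%)/(1+8.5%) − 1 = 4.3318%.
Compounded over 4 years: (1 + 0.043318)^4 − 1 ≈ 0.18486.

18.5%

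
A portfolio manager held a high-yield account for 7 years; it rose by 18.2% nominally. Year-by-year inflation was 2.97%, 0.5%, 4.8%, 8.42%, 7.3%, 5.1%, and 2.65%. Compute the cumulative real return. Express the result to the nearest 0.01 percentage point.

Cumulative inflation factor: 1.0297 × 1.005 × 1.048 × 1.0842 × 1.073 × 1.051 × 1.0265 ≈ 1.36116.
Nominal growth factor: 1.18200. Real growth factor = 1.18200 / 1.36116 ≈ 0.86838.
Total real return ≈ -13.1622%.

-13.16%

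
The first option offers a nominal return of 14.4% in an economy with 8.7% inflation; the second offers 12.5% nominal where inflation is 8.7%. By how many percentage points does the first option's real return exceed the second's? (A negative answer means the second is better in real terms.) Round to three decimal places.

The first option real return: 1.144/1.087 − 1 = 5.2438%.
The second real return: 1.125/1.087 − 1 = 3.4959%.
Difference: 5.2438 − 3.4959 = 1.7479 pp.

1.748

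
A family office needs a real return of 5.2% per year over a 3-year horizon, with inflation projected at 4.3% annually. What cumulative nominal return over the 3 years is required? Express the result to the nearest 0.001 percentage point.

Required annual nominal rate: (1+5.2%)(1+4.3%) − 1 = 9.7236%.
Cumulative over 3 years: (1 + 0.097236)^3 − 1 ≈ 0.32099.

32.099%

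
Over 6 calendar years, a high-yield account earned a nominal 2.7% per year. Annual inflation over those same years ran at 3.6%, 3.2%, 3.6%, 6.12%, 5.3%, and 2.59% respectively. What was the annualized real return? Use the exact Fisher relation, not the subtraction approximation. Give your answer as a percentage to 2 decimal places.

-1.31%

Cumulative inflation factor: 1.036 × 1.032 × 1.036 × 1.0612 × 1.053 × 1.0259 ≈ 1.26978.
Nominal growth factor: 1.17334. Real growth factor = 1.17334 / 1.26978 ≈ 0.92404.
Annualized: 0.92404^(1/6) − 1 ≈ -0.01308.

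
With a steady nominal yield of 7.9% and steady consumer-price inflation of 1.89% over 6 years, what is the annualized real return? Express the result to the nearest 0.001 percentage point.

With constant rates the annual real return is the same each year: (1+7.9%)/(1+1.89%) − 1 = 0.05899.

5.899%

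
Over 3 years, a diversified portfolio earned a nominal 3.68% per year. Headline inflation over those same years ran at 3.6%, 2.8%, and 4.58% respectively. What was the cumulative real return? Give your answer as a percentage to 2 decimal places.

0.07%

Cumulative inflation factor: 1.036 × 1.028 × 1.0458 ≈ 1.11379.
Nominal growth factor: 1.11451. Real growth factor = 1.11451 / 1.11379 ≈ 1.00065.
Total real return ≈ 0.0653%.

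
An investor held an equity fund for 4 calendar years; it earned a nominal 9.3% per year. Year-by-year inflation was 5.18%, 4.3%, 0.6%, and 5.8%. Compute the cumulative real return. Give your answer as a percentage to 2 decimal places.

Cumulative inflation factor: 1.0518 × 1.043 × 1.006 × 1.058 ≈ 1.16762.
Nominal growth factor: 1.42719. Real growth factor = 1.42719 / 1.16762 ≈ 1.22230.
Total real return ≈ 22.2305%.

22.23%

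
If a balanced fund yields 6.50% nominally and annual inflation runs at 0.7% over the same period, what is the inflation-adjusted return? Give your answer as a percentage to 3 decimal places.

Real return via the Fisher equation: (1 + 6.50%)/(1 + 0.7%) − 1 = 1.0650/1.007 − 1 ≈ 0.05760.

5.760%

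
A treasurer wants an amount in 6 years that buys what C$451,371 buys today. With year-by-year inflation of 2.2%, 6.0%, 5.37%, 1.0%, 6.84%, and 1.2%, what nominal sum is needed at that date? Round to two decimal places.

C$562,656.27

Cumulative price-level factor: 1.022 × 1.060 × 1.0537 × 1.010 × 1.0684 × 1.012 ≈ 1.2465494366.
Multiplying C$451,371 by the price-level factor gives the future nominal sum.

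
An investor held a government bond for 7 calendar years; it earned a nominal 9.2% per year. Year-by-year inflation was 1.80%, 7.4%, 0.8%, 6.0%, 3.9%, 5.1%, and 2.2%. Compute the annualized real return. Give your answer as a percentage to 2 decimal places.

5.14%

Cumulative inflation factor: 1.0180 × 1.074 × 1.008 × 1.060 × 1.039 × 1.051 × 1.022 ≈ 1.30373.
Nominal growth factor: 1.85165. Real growth factor = 1.85165 / 1.30373 ≈ 1.42027.
Annualized: 1.42027^(1/7) − 1 ≈ 0.05140.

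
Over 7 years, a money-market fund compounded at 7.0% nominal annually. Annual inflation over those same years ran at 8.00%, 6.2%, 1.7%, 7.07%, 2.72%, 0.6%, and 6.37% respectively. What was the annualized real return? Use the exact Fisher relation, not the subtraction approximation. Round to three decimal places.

2.265%

Cumulative inflation factor: 1.0800 × 1.062 × 1.017 × 1.0707 × 1.0272 × 1.006 × 1.0637 ≈ 1.37281.
Nominal growth factor: 1.60578. Real growth factor = 1.60578 / 1.37281 ≈ 1.16971.
Annualized: 1.16971^(1/7) − 1 ≈ 0.02265.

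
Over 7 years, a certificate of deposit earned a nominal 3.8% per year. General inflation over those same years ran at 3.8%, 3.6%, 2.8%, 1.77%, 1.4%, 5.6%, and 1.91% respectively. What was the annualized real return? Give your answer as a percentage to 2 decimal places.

Cumulative inflation factor: 1.038 × 1.036 × 1.028 × 1.0177 × 1.014 × 1.056 × 1.0191 ≈ 1.22769.
Nominal growth factor: 1.29832. Real growth factor = 1.29832 / 1.22769 ≈ 1.05753.
Annualized: 1.05753^(1/7) − 1 ≈ 0.00802.

0.80%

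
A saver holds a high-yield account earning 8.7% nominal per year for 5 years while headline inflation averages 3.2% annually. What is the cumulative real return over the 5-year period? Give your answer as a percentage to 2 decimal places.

The annual real rate is (1+8.7%)/(1+3.2%) − 1 = 5.3295%.
Compounded over 5 years: (1 + 0.053295)^5 − 1 ≈ 0.29643.

29.64%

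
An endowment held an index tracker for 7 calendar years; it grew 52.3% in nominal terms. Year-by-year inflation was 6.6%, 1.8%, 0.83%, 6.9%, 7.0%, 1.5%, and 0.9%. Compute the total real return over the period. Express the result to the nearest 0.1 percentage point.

Cumulative inflation factor: 1.066 × 1.018 × 1.0083 × 1.069 × 1.070 × 1.015 × 1.009 ≈ 1.28178.
Nominal growth factor: 1.52300. Real growth factor = 1.52300 / 1.28178 ≈ 1.18819.
Total real return ≈ 18.8192%.

18.8%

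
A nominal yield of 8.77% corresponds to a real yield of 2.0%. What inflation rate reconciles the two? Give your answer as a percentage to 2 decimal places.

From (1+r_nom) = (1+r_real)(1+π), we get 1+π = (1 + 8.77%)/(1 + 2.0%) = 1.0877/1.020 ≈ 1.06637.
So π ≈ 6.6373%.

6.64%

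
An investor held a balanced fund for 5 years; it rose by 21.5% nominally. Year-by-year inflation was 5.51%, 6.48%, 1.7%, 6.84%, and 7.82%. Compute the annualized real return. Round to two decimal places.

-1.59%

Cumulative inflation factor: 1.0551 × 1.0648 × 1.017 × 1.0684 × 1.0782 ≈ 1.31618.
Nominal growth factor: 1.21500. Real growth factor = 1.21500 / 1.31618 ≈ 0.92312.
Annualized: 0.92312^(1/5) − 1 ≈ -0.01587.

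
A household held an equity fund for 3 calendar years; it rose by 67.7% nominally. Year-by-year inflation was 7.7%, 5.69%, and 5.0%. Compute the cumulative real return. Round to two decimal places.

Cumulative inflation factor: 1.077 × 1.0569 × 1.050 ≈ 1.19520.
Nominal growth factor: 1.67700. Real growth factor = 1.67700 / 1.19520 ≈ 1.40312.
Total real return ≈ 40.3118%.

40.31%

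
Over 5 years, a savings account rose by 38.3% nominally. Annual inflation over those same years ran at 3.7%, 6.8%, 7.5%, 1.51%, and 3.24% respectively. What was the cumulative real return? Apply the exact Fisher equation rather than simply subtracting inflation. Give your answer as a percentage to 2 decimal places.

10.84%

Cumulative inflation factor: 1.037 × 1.068 × 1.075 × 1.0151 × 1.0324 ≈ 1.24771.
Nominal growth factor: 1.38300. Real growth factor = 1.38300 / 1.24771 ≈ 1.10843.
Total real return ≈ 10.8426%.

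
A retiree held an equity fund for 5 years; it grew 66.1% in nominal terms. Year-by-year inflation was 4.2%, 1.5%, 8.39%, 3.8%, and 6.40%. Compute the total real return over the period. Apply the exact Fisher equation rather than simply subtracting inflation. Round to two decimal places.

31.19%

Cumulative inflation factor: 1.042 × 1.015 × 1.0839 × 1.038 × 1.0640 ≈ 1.26608.
Nominal growth factor: 1.66100. Real growth factor = 1.66100 / 1.26608 ≈ 1.31192.
Total real return ≈ 31.1921%.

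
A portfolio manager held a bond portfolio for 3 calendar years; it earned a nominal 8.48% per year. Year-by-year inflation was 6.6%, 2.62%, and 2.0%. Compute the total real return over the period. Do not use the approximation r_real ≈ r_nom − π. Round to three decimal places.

Cumulative inflation factor: 1.066 × 1.0262 × 1.020 ≈ 1.11581.
Nominal growth factor: 1.27658. Real growth factor = 1.27658 / 1.11581 ≈ 1.14409.
Total real return ≈ 14.4089%.

14.409%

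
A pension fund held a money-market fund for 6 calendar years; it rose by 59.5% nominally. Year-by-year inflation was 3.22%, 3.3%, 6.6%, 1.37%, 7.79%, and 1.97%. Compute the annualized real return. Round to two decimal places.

3.92%

Cumulative inflation factor: 1.0322 × 1.033 × 1.066 × 1.0137 × 1.0779 × 1.0197 ≈ 1.26643.
Nominal growth factor: 1.59500. Real growth factor = 1.59500 / 1.26643 ≈ 1.25944.
Annualized: 1.25944^(1/6) − 1 ≈ 0.03919.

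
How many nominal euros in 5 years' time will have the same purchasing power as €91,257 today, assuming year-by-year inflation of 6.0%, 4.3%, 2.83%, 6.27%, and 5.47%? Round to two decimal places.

€116,282.89

Cumulative price-level factor: 1.060 × 1.043 × 1.0283 × 1.0627 × 1.0547 ≈ 1.2742353116.
The nominal amount required is €91,257 scaled up by that factor.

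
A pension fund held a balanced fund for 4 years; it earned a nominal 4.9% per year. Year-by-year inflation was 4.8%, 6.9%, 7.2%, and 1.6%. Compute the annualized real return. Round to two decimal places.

Cumulative inflation factor: 1.048 × 1.069 × 1.072 × 1.016 ≈ 1.22019.
Nominal growth factor: 1.21088. Real growth factor = 1.21088 / 1.22019 ≈ 0.99237.
Annualized: 0.99237^(1/4) − 1 ≈ -0.00191.

-0.19%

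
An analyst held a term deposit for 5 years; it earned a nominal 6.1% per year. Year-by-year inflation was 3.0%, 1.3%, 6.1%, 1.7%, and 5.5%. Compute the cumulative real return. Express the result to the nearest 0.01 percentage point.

13.20%

Cumulative inflation factor: 1.030 × 1.013 × 1.061 × 1.017 × 1.055 ≈ 1.18778.
Nominal growth factor: 1.34455. Real growth factor = 1.34455 / 1.18778 ≈ 1.13199.
Total real return ≈ 13.1987%.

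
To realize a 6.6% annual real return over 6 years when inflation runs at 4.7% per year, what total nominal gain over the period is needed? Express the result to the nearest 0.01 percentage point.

Required annual nominal rate: (1+6.6%)(1+4.7%) − 1 = 11.6102%.
Cumulative over 6 years: (1 + 0.116102)^6 − 1 ≈ 0.93296.

93.30%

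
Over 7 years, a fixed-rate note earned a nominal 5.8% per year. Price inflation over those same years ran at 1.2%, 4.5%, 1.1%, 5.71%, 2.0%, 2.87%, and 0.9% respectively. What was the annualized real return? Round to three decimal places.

Cumulative inflation factor: 1.012 × 1.045 × 1.011 × 1.0571 × 1.020 × 1.0287 × 1.009 ≈ 1.19659.
Nominal growth factor: 1.48388. Real growth factor = 1.48388 / 1.19659 ≈ 1.24010.
Annualized: 1.24010^(1/7) − 1 ≈ 0.03122.

3.122%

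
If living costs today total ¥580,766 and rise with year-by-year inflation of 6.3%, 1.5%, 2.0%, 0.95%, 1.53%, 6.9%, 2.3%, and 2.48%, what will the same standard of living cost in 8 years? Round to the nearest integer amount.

¥734,165

Cumulative price-level factor: 1.063 × 1.015 × 1.020 × 1.0095 × 1.0153 × 1.069 × 1.023 × 1.0248 ≈ 1.2641326361.
The nominal amount required is ¥580,766 scaled up by that factor.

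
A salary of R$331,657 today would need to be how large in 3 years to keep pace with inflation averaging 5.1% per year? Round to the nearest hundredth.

Cumulative price-level factor: (1+5.1%)^3 = 1.160935651.
The nominal amount required is R$331,657 scaled up by that factor.

R$385,032.44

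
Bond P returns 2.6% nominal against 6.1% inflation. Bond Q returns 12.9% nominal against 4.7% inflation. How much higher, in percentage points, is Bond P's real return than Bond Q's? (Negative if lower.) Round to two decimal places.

Bond P real return: 1.026/1.061 − 1 = -3.299%.
Bond Q real return: 1.129/1.047 − 1 = 7.832%.
Difference: -3.299 − 7.832 = -11.131 pp.

-11.13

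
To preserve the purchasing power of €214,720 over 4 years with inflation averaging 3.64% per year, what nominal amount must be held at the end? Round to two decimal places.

Cumulative price-level factor: (1+3.64%)^4 ≈ 1.1537444297.
Multiplying €214,720 by the price-level factor gives the future nominal sum.

€247,732.00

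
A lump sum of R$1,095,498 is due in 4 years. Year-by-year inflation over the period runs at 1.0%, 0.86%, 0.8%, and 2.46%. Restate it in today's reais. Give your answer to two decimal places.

Price-level factor over 4 years: 1.010 × 1.0086 × 1.008 × 1.0246 ≈ 1.0520956410.
Purchasing power today: R$1,095,498 divided by that factor.

R$1,041,253.24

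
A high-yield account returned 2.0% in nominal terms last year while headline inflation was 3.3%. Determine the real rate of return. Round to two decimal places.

-1.26%

Real return via the Fisher equation: (1 + 2.0%)/(1 + 3.3%) − 1 = 1.020/1.033 − 1 ≈ -0.01258.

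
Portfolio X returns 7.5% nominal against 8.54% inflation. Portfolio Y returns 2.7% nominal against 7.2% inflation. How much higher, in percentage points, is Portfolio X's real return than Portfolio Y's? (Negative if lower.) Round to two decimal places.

Portfolio X real return: 1.075/1.0854 − 1 = -0.958%.
Portfolio Y real return: 1.027/1.072 − 1 = -4.198%.
Difference: -0.958 − (-4.198) = 3.240 pp.

3.24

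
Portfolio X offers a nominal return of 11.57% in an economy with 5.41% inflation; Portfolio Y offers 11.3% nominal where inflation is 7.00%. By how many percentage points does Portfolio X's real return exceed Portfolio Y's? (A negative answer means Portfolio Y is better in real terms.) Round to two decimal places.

1.83

Portfolio X real return: 1.1157/1.0541 − 1 = 5.844%.
Portfolio Y real return: 1.113/1.0700 − 1 = 4.019%.
Difference: 5.844 − 4.019 = 1.825 pp.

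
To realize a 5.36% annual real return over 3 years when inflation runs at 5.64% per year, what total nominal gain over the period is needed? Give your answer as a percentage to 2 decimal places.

Required annual nominal rate: (1+5.36%)(1+5.64%) − 1 = 11.302304%.
Cumulative over 3 years: (1 + 0.11302304)^3 − 1 ≈ 0.37884.

37.88%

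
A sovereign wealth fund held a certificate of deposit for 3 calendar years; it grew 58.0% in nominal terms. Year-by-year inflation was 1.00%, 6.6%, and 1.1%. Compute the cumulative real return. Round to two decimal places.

45.15%

Cumulative inflation factor: 1.0100 × 1.066 × 1.011 ≈ 1.08850.
Nominal growth factor: 1.58000. Real growth factor = 1.58000 / 1.08850 ≈ 1.45153.
Total real return ≈ 45.1534%.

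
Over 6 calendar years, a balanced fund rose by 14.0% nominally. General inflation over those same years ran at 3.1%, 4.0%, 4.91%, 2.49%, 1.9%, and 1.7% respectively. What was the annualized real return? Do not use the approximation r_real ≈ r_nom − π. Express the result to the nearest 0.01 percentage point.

Cumulative inflation factor: 1.031 × 1.040 × 1.0491 × 1.0249 × 1.019 × 1.017 ≈ 1.19477.
Nominal growth factor: 1.14000. Real growth factor = 1.14000 / 1.19477 ≈ 0.95416.
Annualized: 0.95416^(1/6) − 1 ≈ -0.00779.

-0.78%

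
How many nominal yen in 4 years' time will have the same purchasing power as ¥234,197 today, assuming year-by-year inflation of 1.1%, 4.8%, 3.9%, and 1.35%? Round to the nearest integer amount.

¥261,296

Cumulative price-level factor: 1.011 × 1.048 × 1.039 × 1.0135 ≈ 1.1157110615.
The nominal amount required is ¥234,197 scaled up by that factor.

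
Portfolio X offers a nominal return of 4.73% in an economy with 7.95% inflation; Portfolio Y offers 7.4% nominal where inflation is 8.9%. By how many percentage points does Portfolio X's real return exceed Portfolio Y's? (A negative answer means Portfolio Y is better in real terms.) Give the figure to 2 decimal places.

-1.61

Portfolio X real return: 1.0473/1.0795 − 1 = -2.983%.
Portfolio Y real return: 1.074/1.089 − 1 = -1.377%.
Difference: -2.983 − (-1.377) = -1.606 pp.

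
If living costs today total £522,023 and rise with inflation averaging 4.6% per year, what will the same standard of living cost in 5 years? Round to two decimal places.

£653,654.21

Cumulative price-level factor: (1+4.6%)^5 ≈ 1.2521559532.
The nominal amount required is £522,023 scaled up by that factor.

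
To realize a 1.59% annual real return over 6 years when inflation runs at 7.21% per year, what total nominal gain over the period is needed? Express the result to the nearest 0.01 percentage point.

66.92%

Required annual nominal rate: (1+1.59%)(1+7.21%) − 1 = 8.914639%.
Cumulative over 6 years: (1 + 0.08914639)^6 − 1 ≈ 0.66924.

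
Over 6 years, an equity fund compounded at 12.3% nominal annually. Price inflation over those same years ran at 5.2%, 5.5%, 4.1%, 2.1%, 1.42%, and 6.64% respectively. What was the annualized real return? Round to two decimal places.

Cumulative inflation factor: 1.052 × 1.055 × 1.041 × 1.021 × 1.0142 × 1.0664 ≈ 1.27582.
Nominal growth factor: 2.00576. Real growth factor = 2.00576 / 1.27582 ≈ 1.57214.
Annualized: 1.57214^(1/6) − 1 ≈ 0.07832.

7.83%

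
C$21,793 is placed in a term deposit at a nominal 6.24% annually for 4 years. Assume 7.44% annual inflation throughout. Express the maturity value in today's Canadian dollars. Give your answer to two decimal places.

Nominal value at maturity: C$21,793 × (1 + 6.24%)^4 ≈ C$27,763.18.
Price-level factor over 4 years: (1 + 7.44%)^4 ≈ 1.3324901233.
Dividing the nominal maturity value by the price-level factor gives the value in today's money.

C$20,835.56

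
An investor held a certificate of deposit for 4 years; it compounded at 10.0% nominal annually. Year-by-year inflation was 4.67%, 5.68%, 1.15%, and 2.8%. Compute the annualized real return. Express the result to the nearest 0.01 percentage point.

6.22%

Cumulative inflation factor: 1.0467 × 1.0568 × 1.0115 × 1.028 ≈ 1.15020.
Nominal growth factor: 1.46410. Real growth factor = 1.46410 / 1.15020 ≈ 1.27291.
Annualized: 1.27291^(1/4) − 1 ≈ 0.06218.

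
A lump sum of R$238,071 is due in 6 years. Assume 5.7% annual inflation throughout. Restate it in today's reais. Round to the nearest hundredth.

R$170,709.06

Price-level factor over 6 years: (1 + 5.7%)^6 ≈ 1.3946008445.
Purchasing power today: R$238,071 divided by that factor.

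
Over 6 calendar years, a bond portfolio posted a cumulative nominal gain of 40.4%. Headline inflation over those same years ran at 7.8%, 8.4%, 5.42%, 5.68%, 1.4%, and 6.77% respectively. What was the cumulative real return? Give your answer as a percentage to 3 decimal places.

-0.387%

Cumulative inflation factor: 1.078 × 1.084 × 1.0542 × 1.0568 × 1.014 × 1.0677 ≈ 1.40945.
Nominal growth factor: 1.40400. Real growth factor = 1.40400 / 1.40945 ≈ 0.99613.
Total real return ≈ -0.3870%.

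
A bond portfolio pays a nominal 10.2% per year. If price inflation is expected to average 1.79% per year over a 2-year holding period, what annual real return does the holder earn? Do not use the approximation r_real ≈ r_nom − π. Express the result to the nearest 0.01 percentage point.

With constant rates the annual real return is the same each year: (1+10.2%)/(1+1.79%) − 1 = 0.08262.

8.26%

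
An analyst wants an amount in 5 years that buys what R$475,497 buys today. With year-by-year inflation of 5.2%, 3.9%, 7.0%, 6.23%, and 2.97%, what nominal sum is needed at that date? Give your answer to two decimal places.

R$608,304.10

Cumulative price-level factor: 1.052 × 1.039 × 1.070 × 1.0623 × 1.0297 ≈ 1.2793016478.
Multiplying R$475,497 by the price-level factor gives the future nominal sum.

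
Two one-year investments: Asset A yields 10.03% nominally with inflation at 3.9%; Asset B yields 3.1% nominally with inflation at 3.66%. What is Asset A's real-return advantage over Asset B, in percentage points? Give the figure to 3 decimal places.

6.440

Asset A real return: 1.1003/1.039 − 1 = 5.8999%.
Asset B real return: 1.031/1.0366 − 1 = -0.5402%.
Difference: 5.8999 − (-0.5402) = 6.4401 pp.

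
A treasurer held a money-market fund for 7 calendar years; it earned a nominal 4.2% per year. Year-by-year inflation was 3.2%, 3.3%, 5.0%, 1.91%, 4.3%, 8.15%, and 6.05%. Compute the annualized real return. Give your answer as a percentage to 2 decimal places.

-0.33%

Cumulative inflation factor: 1.032 × 1.033 × 1.050 × 1.0191 × 1.043 × 1.0815 × 1.0605 ≈ 1.36461.
Nominal growth factor: 1.33375. Real growth factor = 1.33375 / 1.36461 ≈ 0.97739.
Annualized: 0.97739^(1/7) − 1 ≈ -0.00326.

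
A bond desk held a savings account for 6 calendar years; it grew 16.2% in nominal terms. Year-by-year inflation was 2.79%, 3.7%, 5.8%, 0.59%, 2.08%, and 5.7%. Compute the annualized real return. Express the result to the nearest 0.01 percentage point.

-0.86%

Cumulative inflation factor: 1.0279 × 1.037 × 1.058 × 1.0059 × 1.0208 × 1.057 ≈ 1.22401.
Nominal growth factor: 1.16200. Real growth factor = 1.16200 / 1.22401 ≈ 0.94934.
Annualized: 0.94934^(1/6) − 1 ≈ -0.00863.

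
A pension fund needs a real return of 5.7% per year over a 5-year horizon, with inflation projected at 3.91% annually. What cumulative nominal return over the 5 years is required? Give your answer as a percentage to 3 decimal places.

Required annual nominal rate: (1+5.7%)(1+3.91%) − 1 = 9.83287%.
Cumulative over 5 years: (1 + 0.0983287)^5 − 1 ≈ 0.59831.

59.831%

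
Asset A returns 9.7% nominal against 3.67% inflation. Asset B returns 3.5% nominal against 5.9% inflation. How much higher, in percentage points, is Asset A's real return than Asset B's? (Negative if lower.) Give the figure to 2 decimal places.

8.08

Asset A real return: 1.097/1.0367 − 1 = 5.817%.
Asset B real return: 1.035/1.059 − 1 = -2.266%.
Difference: 5.817 − (-2.266) = 8.083 pp.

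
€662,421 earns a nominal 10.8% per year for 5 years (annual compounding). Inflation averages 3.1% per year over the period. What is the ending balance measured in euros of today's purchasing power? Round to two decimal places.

€949,597.51

Nominal value at maturity: €662,421 × (1 + 10.8%)^5 ≈ €1,106,198.06.
Price-level factor over 5 years: (1 + 3.1%)^5 ≈ 1.1649125562.
Dividing the nominal maturity value by the price-level factor gives the value in today's money.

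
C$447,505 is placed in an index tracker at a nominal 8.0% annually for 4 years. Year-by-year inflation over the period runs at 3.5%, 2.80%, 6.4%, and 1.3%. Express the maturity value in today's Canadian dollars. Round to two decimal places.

C$530,894.68

Nominal value at maturity: C$447,505 × (1 + 8.0%)^4 ≈ C$608,825.61.
Price-level factor over 4 years: 1.035 × 1.0280 × 1.064 × 1.013 ≈ 1.1467916914.
The maturity value deflated by that factor is the answer in today's purchasing power.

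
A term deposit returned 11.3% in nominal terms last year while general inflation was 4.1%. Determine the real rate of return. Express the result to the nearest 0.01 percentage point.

Real return via the Fisher equation: (1 + 11.3%)/(1 + 4.1%) − 1 = 1.113/1.041 − 1 ≈ 0.06916.

6.92%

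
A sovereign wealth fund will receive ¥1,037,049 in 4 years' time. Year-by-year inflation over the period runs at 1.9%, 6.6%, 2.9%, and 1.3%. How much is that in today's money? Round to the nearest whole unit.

Price-level factor over 4 years: 1.019 × 1.066 × 1.029 × 1.013 ≈ 1.1322861858.
Purchasing power today: ¥1,037,049 divided by that factor.

¥915,889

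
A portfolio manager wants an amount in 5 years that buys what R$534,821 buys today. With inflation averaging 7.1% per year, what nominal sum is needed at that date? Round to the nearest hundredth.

Cumulative price-level factor: (1+7.1%)^5 ≈ 1.4091179726.
The nominal amount required is R$534,821 scaled up by that factor.

R$753,625.88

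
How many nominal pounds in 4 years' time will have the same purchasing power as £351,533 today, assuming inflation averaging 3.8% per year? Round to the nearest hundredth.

£408,089.59

Cumulative price-level factor: (1+3.8%)^4 ≈ 1.1608855731.
Multiplying £351,533 by the price-level factor gives the future nominal sum.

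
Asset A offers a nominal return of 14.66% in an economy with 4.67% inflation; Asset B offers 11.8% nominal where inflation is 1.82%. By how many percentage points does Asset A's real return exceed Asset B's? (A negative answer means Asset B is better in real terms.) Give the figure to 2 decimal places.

Asset A real return: 1.1466/1.0467 − 1 = 9.544%.
Asset B real return: 1.118/1.0182 − 1 = 9.802%.
Difference: 9.544 − 9.802 = -0.258 pp.

-0.26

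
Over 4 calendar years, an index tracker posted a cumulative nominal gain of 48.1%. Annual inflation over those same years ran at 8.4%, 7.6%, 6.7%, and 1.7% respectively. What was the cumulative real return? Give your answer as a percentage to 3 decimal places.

Cumulative inflation factor: 1.084 × 1.076 × 1.067 × 1.017 ≈ 1.26569.
Nominal growth factor: 1.48100. Real growth factor = 1.48100 / 1.26569 ≈ 1.17011.
Total real return ≈ 17.0114%.

17.011%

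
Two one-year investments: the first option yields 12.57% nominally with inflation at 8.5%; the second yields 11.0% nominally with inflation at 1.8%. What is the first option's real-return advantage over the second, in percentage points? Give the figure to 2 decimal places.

The first option real return: 1.1257/1.085 − 1 = 3.751%.
The second real return: 1.110/1.018 − 1 = 9.037%.
Difference: 3.751 − 9.037 = -5.286 pp.

-5.29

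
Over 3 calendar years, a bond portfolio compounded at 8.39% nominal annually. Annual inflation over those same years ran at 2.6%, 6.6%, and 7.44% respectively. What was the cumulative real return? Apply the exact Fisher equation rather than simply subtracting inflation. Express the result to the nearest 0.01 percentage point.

Cumulative inflation factor: 1.026 × 1.066 × 1.0744 ≈ 1.17509.
Nominal growth factor: 1.27341. Real growth factor = 1.27341 / 1.17509 ≈ 1.08367.
Total real return ≈ 8.3670%.

8.37%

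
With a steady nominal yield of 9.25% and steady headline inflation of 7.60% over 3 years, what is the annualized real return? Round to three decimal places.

1.533%

With constant rates the annual real return is the same each year: (1+9.25%)/(1+7.60%) − 1 = 0.01533.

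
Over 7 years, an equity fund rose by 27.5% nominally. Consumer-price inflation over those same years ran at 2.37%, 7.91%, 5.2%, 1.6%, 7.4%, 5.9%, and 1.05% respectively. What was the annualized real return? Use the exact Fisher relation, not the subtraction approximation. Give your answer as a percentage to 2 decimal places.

Cumulative inflation factor: 1.0237 × 1.0791 × 1.052 × 1.016 × 1.074 × 1.059 × 1.0105 ≈ 1.35700.
Nominal growth factor: 1.27500. Real growth factor = 1.27500 / 1.35700 ≈ 0.93957.
Annualized: 0.93957^(1/7) − 1 ≈ -0.00886.

-0.89%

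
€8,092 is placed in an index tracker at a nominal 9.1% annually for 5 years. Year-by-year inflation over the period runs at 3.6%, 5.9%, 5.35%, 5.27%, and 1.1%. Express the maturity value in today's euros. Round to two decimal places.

€10,167.95

Nominal value at maturity: €8,092 × (1 + 9.1%)^5 ≈ €12,507.76.
Price-level factor over 5 years: 1.036 × 1.059 × 1.0535 × 1.0527 × 1.011 ≈ 1.2301159055.
The maturity value deflated by that factor is the answer in today's purchasing power.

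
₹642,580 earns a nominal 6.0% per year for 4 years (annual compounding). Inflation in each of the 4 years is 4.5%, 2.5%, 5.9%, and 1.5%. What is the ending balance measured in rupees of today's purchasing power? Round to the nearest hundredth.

₹704,609.52

Nominal value at maturity: ₹642,580 × (1 + 6.0%)^4 ≈ ₹811,242.44.
Price-level factor over 4 years: 1.045 × 1.025 × 1.059 × 1.015 ≈ 1.1513361956.
The maturity value deflated by that factor is the answer in today's purchasing power.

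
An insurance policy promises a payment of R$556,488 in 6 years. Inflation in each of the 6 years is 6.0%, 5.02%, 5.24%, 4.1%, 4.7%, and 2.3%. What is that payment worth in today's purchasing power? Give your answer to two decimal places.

R$426,014.17

Price-level factor over 6 years: 1.060 × 1.0502 × 1.0524 × 1.041 × 1.047 × 1.023 ≈ 1.3062664227.
Purchasing power today: R$556,488 divided by that factor.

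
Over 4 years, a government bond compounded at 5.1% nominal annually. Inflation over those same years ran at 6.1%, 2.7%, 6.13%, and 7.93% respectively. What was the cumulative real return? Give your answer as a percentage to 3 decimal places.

Cumulative inflation factor: 1.061 × 1.027 × 1.0613 × 1.0793 ≈ 1.24815.
Nominal growth factor: 1.22014. Real growth factor = 1.22014 / 1.24815 ≈ 0.97756.
Total real return ≈ -2.2437%.

-2.244%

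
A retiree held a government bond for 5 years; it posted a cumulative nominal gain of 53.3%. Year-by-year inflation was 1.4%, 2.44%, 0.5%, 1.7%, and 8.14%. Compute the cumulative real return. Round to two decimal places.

Cumulative inflation factor: 1.014 × 1.0244 × 1.005 × 1.017 × 1.0814 ≈ 1.14810.
Nominal growth factor: 1.53300. Real growth factor = 1.53300 / 1.14810 ≈ 1.33525.
Total real return ≈ 33.5246%.

33.52%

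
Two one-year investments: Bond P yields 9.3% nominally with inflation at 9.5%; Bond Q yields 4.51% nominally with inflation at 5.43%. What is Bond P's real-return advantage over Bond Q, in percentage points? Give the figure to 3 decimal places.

0.690

Bond P real return: 1.093/1.095 − 1 = -0.1826%.
Bond Q real return: 1.0451/1.0543 − 1 = -0.8726%.
Difference: -0.1826 − (-0.8726) = 0.6900 pp.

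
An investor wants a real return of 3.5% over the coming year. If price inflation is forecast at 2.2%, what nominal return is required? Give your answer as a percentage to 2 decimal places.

5.78%

By the Fisher equation, 1 + r_nom = (1 + 3.5%)(1 + 2.2%) = 1.035 × 1.022 = 1.05777.
So r_nom = 5.777%.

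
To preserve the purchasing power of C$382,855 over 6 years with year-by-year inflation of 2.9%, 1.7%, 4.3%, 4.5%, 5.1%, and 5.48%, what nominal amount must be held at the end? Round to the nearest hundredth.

C$484,110.04

Cumulative price-level factor: 1.029 × 1.017 × 1.043 × 1.045 × 1.051 × 1.0548 ≈ 1.2644735920.
Multiplying C$382,855 by the price-level factor gives the future nominal sum.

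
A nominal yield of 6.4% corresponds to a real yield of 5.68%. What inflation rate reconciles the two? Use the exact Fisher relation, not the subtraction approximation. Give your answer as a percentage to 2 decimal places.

From (1+r_nom) = (1+r_real)(1+π), we get 1+π = (1 + 6.4%)/(1 + 5.68%) = 1.064/1.0568 ≈ 1.00681.
So π ≈ 0.6813%.

0.68%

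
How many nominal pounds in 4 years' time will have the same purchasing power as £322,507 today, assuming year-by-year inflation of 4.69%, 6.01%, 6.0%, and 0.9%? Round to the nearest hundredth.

£382,814.35

Cumulative price-level factor: 1.0469 × 1.0601 × 1.060 × 1.009 ≈ 1.1869954817.
The nominal amount required is £322,507 scaled up by that factor.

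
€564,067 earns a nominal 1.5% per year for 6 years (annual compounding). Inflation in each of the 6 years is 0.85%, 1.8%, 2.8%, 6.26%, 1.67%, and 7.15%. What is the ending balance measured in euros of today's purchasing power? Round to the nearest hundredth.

€504,841.84

Nominal value at maturity: €564,067 × (1 + 1.5%)^6 ≈ €616,775.26.
Price-level factor over 6 years: 1.0085 × 1.018 × 1.028 × 1.0626 × 1.0167 × 1.0715 ≈ 1.2217197812.
The maturity value deflated by that factor is the answer in today's purchasing power.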